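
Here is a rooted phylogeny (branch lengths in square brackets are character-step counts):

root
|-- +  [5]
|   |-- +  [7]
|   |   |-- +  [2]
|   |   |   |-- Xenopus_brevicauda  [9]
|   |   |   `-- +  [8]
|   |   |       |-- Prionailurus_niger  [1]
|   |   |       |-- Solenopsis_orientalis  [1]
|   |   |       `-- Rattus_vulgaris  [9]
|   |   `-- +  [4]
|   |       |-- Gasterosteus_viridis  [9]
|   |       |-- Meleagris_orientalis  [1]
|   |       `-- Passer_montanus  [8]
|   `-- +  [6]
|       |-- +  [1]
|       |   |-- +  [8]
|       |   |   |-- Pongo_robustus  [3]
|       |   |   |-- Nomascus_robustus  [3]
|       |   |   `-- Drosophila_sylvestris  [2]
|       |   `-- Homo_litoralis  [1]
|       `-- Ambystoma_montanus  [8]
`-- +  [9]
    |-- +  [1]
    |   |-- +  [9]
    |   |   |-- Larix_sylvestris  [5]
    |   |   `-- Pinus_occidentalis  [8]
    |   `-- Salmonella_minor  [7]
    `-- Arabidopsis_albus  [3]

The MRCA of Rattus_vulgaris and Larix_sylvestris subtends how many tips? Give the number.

16

The MRCA of Rattus_vulgaris and Larix_sylvestris is the root, so the clade is the entire tree.
That clade contains 16 terminal taxa: Ambystoma_montanus, Arabidopsis_albus, Drosophila_sylvestris, Gasterosteus_viridis, Homo_litoralis, Larix_sylvestris, Meleagris_orientalis, Nomascus_robustus, Passer_montanus, Pinus_occidentalis, Pongo_robustus, Prionailurus_niger, Rattus_vulgaris, Salmonella_minor, Solenopsis_orientalis, Xenopus_brevicauda.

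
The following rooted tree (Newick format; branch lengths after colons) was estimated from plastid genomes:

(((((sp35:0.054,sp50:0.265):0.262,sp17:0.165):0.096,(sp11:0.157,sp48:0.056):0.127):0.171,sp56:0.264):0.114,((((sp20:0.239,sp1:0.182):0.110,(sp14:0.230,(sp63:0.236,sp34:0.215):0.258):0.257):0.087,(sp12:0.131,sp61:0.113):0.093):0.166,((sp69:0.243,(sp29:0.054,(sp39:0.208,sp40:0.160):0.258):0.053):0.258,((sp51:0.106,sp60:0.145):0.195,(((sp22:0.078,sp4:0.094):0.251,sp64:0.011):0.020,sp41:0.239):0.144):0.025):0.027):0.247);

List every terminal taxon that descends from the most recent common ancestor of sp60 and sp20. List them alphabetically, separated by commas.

sp1, sp12, sp14, sp20, sp22, sp29, sp34, sp39, sp4, sp40, sp41, sp51, sp60, sp61, sp63, sp64, sp69

Tracing sp60: it sits inside (sp51,sp60).
Tracing sp20: it sits inside (sp20,sp1).
The smallest clade enclosing both is ((((sp20,sp1),(sp14,(sp63,sp34))),(sp12,sp61)),((sp69,(sp29,(sp39,sp40))),((sp51,sp60),(((sp22,sp4),sp64),sp41)))); the answer is its 17 terminal taxa in alphabetical order.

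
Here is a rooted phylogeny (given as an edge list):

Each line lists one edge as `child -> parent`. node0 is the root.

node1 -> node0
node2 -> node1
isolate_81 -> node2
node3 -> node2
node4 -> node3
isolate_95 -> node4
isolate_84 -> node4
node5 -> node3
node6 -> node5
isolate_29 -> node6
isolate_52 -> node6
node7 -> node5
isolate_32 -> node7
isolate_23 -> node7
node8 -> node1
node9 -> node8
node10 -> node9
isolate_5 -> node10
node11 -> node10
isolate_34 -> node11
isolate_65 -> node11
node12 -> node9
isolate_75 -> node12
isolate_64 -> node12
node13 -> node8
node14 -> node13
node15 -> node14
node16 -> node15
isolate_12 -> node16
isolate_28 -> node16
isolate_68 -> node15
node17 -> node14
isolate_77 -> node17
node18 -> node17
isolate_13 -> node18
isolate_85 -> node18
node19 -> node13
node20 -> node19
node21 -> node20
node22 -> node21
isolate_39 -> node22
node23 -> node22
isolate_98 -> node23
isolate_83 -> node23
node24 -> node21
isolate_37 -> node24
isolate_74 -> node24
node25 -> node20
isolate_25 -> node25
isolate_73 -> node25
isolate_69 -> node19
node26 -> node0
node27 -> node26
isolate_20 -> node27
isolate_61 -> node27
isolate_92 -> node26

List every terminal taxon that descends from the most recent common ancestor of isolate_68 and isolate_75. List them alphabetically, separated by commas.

isolate_12, isolate_13, isolate_25, isolate_28, isolate_34, isolate_37, isolate_39, isolate_5, isolate_64, isolate_65, isolate_68, isolate_69, isolate_73, isolate_74, isolate_75, isolate_77, isolate_83, isolate_85, isolate_98

Tracing isolate_68: it sits inside ((isolate_12,isolate_28),isolate_68).
Tracing isolate_75: it sits inside (isolate_75,isolate_64).
The smallest clade enclosing both is (((isolate_5,(isolate_34,isolate_65)),(isolate_75,isolate_64)),((((isolate_12,isolate_28),isolate_68),(isolate_77,(isolate_13,isolate_85))),((((isolate_39,(isolate_98,isolate_83)),(isolate_37,isolate_74)),(isolate_25,isolate_73)),isolate_69))); the answer is its 19 terminal taxa in alphabetical order.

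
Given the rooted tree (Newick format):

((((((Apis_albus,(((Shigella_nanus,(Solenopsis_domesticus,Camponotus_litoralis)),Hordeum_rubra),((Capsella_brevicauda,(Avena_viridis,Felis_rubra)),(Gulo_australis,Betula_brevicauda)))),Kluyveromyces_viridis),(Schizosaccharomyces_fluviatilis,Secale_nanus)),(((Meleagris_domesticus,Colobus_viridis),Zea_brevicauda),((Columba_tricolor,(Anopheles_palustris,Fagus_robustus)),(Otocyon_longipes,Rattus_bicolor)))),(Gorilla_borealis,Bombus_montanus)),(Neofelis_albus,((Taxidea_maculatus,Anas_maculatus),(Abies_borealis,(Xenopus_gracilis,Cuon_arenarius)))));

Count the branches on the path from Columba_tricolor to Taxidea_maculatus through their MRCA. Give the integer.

10

The MRCA of Columba_tricolor and Taxidea_maculatus is the root of the tree.
From Columba_tricolor up to that node: 6 branches. From Taxidea_maculatus up to the same node: 4 branches. Total: 6 + 4 = 10.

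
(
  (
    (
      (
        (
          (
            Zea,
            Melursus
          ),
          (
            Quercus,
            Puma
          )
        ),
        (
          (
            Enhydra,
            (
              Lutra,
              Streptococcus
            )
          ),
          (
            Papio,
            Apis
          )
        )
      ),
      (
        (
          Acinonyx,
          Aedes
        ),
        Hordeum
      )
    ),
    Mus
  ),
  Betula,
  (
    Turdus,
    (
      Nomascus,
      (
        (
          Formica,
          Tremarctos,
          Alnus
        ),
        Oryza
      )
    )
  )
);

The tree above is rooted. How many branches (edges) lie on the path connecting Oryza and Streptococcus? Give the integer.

The MRCA of Oryza and Streptococcus is the root of the tree.
From Oryza up to that node: 4 branches. From Streptococcus up to the same node: 7 branches. Total: 4 + 7 = 11.

11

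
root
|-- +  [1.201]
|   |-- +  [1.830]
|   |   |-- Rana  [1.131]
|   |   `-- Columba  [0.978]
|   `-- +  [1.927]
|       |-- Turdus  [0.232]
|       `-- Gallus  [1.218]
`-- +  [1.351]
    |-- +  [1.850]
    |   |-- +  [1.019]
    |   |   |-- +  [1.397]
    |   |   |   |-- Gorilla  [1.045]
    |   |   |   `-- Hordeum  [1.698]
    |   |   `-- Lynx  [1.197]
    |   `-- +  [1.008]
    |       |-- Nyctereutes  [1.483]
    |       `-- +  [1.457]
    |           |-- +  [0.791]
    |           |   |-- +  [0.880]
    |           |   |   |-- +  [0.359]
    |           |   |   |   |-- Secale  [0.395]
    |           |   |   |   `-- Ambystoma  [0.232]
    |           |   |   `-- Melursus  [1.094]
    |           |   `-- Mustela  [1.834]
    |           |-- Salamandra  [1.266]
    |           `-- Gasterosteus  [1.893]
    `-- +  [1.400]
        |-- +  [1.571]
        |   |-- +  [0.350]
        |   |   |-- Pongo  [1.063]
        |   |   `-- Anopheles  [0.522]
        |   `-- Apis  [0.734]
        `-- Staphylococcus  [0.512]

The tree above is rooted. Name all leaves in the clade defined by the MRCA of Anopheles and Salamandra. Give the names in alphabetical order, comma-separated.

Ambystoma, Anopheles, Apis, Gasterosteus, Gorilla, Hordeum, Lynx, Melursus, Mustela, Nyctereutes, Pongo, Salamandra, Secale, Staphylococcus

Tracing Anopheles: it sits inside (Pongo,Anopheles).
Tracing Salamandra: it sits inside ((((Secale,Ambystoma),Melursus),Mustela),Salamandra,Gasterosteus).
The smallest clade enclosing both is ((((Gorilla,Hordeum),Lynx),(Nyctereutes,((((Secale,Ambystoma),Melursus),Mustela),Salamandra,Gasterosteus))),(((Pongo,Anopheles),Apis),Staphylococcus)); the answer is its 14 terminal taxa in alphabetical order.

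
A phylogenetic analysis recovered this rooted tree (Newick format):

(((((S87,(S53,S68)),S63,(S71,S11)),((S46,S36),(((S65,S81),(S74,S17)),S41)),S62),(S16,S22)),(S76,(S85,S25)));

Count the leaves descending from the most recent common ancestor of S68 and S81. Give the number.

The MRCA of S68 and S81 is the node subtending (((S87,(S53,S68)),S63,(S71,S11)),((S46,S36),(((S65,S81),(S74,S17)),S41)),S62).
That clade contains 14 terminal taxa: S11, S17, S36, S41, S46, S53, S62, S63, S65, S68, S71, S74, S81, S87.

14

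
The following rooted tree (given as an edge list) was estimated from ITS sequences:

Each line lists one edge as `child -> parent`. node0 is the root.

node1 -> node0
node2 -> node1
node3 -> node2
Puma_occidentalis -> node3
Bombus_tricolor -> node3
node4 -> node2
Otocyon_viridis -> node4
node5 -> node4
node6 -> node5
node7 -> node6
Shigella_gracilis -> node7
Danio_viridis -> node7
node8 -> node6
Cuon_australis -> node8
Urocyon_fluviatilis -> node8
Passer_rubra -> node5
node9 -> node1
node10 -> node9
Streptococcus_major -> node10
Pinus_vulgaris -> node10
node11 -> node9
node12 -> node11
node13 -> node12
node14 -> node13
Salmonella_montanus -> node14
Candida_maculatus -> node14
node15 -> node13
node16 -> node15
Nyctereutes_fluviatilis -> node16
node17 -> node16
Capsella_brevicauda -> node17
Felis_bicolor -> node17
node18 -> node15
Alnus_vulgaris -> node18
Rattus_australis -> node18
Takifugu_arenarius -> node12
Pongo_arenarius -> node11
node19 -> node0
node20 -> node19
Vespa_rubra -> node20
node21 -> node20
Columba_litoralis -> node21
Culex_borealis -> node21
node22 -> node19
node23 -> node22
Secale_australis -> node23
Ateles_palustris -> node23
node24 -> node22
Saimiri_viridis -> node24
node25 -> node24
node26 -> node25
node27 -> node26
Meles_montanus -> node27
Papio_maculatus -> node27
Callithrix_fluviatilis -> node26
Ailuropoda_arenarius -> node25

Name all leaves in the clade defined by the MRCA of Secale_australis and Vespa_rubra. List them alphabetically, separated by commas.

Tracing Secale_australis: it sits inside (Secale_australis,Ateles_palustris).
Tracing Vespa_rubra: it sits inside (Vespa_rubra,(Columba_litoralis,Culex_borealis)).
The smallest clade enclosing both is ((Vespa_rubra,(Columba_litoralis,Culex_borealis)),((Secale_australis,Ateles_palustris),(Saimiri_viridis,(((Meles_montanus,Papio_maculatus),Callithrix_fluviatilis),Ailuropoda_arenarius)))); the answer is its 10 terminal taxa in alphabetical order.

Ailuropoda_arenarius, Ateles_palustris, Callithrix_fluviatilis, Columba_litoralis, Culex_borealis, Meles_montanus, Papio_maculatus, Saimiri_viridis, Secale_australis, Vespa_rubra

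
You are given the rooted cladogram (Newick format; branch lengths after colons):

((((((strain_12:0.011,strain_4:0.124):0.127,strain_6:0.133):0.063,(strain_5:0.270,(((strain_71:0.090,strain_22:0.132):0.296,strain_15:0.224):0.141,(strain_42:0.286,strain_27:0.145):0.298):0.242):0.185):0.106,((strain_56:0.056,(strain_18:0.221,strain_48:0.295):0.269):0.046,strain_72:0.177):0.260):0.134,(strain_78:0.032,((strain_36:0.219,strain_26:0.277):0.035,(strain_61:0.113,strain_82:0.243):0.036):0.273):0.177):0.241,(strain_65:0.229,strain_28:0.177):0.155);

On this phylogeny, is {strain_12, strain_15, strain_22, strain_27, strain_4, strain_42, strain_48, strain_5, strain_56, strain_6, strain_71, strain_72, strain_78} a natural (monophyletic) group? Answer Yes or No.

No

The MRCA of the listed taxa subtends (((((strain_12,strain_4),strain_6),(strain_5,(((strain_71,strain_22),strain_15),(strain_42,strain_27)))),((strain_56,(strain_18,strain_48)),strain_72)),(strain_78,((strain_36,strain_26),(strain_61,strain_82)))).
That clade also contains strain_18, strain_26, strain_36, strain_61, strain_82, which are not in the proposed group, so the group is not monophyletic.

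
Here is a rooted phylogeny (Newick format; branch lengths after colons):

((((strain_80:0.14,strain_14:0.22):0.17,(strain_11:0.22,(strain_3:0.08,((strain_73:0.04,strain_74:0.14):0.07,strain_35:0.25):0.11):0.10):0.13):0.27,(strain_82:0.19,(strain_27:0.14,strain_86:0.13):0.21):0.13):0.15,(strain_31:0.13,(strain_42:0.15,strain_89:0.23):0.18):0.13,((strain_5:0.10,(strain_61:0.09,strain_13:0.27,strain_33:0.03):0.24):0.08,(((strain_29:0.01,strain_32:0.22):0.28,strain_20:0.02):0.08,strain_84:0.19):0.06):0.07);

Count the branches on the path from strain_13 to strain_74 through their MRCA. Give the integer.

The MRCA of strain_13 and strain_74 is the root of the tree.
From strain_13 up to that node: 4 branches. From strain_74 up to the same node: 7 branches. Total: 4 + 7 = 11.

11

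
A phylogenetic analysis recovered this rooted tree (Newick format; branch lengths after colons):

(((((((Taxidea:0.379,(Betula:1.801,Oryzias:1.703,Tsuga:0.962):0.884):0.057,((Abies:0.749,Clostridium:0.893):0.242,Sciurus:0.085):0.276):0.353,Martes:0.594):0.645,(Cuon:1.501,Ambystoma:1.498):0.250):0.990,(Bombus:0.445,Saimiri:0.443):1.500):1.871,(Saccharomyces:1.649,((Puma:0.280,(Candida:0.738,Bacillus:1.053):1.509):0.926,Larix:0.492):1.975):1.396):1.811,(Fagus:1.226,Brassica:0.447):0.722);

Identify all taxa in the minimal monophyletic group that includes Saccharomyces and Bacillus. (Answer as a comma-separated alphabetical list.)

Bacillus, Candida, Larix, Puma, Saccharomyces

Tracing Saccharomyces: it sits inside (Saccharomyces,((Puma,(Candida,Bacillus)),Larix)).
Tracing Bacillus: it sits inside (Candida,Bacillus).
The smallest clade enclosing both is (Saccharomyces,((Puma,(Candida,Bacillus)),Larix)); the answer is its 5 terminal taxa in alphabetical order.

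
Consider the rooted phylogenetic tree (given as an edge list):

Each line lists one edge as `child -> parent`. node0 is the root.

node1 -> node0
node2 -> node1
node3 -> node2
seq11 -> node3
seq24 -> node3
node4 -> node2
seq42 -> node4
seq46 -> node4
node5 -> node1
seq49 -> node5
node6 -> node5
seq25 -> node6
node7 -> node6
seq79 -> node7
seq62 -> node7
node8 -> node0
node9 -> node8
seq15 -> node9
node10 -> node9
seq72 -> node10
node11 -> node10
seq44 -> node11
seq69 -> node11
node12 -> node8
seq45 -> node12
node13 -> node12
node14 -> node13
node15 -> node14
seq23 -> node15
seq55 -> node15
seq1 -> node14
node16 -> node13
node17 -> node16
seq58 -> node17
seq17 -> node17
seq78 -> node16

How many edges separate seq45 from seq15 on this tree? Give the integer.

The MRCA of seq45 and seq15 is the node subtending ((seq15,(seq72,(seq44,seq69))),(seq45,(((seq23,seq55),seq1),((seq58,seq17),seq78)))).
From seq45 up to that node: 2 branches. From seq15 up to the same node: 2 branches. Total: 2 + 2 = 4.

4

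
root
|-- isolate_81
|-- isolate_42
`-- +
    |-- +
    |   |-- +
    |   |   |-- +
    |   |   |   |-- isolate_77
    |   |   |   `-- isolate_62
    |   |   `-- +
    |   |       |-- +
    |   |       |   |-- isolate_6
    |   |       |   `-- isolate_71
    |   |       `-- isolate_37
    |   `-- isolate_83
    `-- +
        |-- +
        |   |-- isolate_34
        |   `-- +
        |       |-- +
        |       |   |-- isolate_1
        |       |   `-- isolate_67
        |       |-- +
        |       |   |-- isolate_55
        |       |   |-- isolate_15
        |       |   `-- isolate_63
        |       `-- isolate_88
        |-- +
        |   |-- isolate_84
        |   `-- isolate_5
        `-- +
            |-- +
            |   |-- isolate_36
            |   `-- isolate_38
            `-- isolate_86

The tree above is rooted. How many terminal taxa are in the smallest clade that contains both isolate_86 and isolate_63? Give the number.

The MRCA of isolate_86 and isolate_63 is the node subtending ((isolate_34,((isolate_1,isolate_67),(isolate_55,isolate_15,isolate_63),isolate_88)),(isolate_84,isolate_5),((isolate_36,isolate_38),isolate_86)).
That clade contains 12 terminal taxa: isolate_1, isolate_15, isolate_34, isolate_36, isolate_38, isolate_5, isolate_55, isolate_63, isolate_67, isolate_84, isolate_86, isolate_88.

12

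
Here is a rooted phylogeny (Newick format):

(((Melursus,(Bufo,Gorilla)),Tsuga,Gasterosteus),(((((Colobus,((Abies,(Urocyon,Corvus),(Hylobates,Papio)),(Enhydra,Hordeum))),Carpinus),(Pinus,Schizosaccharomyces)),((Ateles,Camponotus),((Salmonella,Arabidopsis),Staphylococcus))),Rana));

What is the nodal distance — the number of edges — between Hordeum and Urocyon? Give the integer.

5

The MRCA of Hordeum and Urocyon is the node subtending ((Abies,(Urocyon,Corvus),(Hylobates,Papio)),(Enhydra,Hordeum)).
From Hordeum up to that node: 2 branches. From Urocyon up to the same node: 3 branches. Total: 2 + 3 = 5.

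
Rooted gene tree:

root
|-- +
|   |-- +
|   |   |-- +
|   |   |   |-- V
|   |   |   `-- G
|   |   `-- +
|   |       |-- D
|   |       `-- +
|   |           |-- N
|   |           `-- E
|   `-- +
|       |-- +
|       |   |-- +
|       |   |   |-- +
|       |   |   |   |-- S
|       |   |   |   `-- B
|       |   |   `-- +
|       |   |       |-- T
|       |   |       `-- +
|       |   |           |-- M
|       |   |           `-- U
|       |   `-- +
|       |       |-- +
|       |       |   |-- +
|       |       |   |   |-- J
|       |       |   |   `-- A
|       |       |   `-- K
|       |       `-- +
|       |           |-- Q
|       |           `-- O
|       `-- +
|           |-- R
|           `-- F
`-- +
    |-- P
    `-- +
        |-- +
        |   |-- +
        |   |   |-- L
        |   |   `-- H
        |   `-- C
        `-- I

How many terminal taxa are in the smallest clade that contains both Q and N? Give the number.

17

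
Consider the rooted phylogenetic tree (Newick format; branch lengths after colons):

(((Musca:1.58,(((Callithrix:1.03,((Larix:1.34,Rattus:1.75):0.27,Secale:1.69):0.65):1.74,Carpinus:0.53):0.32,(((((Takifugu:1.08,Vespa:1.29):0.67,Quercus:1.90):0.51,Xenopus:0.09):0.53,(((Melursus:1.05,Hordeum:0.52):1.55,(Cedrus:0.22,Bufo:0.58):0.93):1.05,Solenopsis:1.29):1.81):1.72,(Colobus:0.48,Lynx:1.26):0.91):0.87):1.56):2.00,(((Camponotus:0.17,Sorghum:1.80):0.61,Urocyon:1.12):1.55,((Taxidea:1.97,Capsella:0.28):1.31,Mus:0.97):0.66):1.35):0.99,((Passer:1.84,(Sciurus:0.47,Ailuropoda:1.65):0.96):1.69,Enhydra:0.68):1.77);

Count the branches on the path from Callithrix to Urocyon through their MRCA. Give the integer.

8

The MRCA of Callithrix and Urocyon is the node subtending ((Musca,(((Callithrix,((Larix,Rattus),Secale)),Carpinus),(((((Takifugu,Vespa),Quercus),Xenopus),(((Melursus,Hordeum),(Cedrus,Bufo)),Solenopsis)),(Colobus,Lynx)))),(((Camponotus,Sorghum),Urocyon),((Taxidea,Capsella),Mus))).
From Callithrix up to that node: 5 branches. From Urocyon up to the same node: 3 branches. Total: 5 + 3 = 8.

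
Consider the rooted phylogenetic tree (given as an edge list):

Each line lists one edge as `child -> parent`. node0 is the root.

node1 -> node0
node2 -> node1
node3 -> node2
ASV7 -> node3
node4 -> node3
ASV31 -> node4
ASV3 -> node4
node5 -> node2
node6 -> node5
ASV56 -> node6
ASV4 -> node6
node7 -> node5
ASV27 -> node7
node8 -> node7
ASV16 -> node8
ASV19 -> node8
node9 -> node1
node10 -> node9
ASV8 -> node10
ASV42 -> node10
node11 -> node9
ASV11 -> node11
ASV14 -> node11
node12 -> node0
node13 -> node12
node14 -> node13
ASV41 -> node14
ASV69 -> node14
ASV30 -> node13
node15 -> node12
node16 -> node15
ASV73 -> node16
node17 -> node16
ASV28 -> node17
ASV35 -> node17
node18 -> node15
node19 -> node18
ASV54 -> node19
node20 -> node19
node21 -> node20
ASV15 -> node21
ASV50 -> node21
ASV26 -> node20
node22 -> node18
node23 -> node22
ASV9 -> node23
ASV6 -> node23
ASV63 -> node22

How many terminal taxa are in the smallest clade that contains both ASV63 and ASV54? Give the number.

The MRCA of ASV63 and ASV54 is the node subtending ((ASV54,((ASV15,ASV50),ASV26)),((ASV9,ASV6),ASV63)).
That clade contains 7 terminal taxa: ASV15, ASV26, ASV50, ASV54, ASV6, ASV63, ASV9.

7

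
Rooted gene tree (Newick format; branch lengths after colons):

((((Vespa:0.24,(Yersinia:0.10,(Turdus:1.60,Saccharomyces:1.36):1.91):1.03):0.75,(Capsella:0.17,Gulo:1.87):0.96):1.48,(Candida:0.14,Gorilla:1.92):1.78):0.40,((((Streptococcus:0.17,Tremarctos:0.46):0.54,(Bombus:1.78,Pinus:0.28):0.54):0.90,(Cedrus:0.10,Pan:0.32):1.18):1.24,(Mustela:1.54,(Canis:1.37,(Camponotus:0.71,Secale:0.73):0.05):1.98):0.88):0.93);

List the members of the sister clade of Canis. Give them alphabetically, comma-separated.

Camponotus, Secale

Canis attaches to the tree at the node subtending (Canis,(Camponotus,Secale)).
The other lineage descending from that same node — the sister group — is (Camponotus,Secale); its 2 tips in alphabetical order are the answer.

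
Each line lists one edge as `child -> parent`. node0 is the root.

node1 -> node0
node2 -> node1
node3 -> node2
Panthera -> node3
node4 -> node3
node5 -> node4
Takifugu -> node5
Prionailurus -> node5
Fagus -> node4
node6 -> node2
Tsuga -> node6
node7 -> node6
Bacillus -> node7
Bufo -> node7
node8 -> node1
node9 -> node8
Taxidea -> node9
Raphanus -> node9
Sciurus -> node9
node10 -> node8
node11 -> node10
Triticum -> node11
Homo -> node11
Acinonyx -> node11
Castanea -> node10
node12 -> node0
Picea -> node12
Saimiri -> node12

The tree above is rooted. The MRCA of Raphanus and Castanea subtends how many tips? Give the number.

The MRCA of Raphanus and Castanea is the node subtending ((Taxidea,Raphanus,Sciurus),((Triticum,Homo,Acinonyx),Castanea)).
That clade contains 7 terminal taxa: Acinonyx, Castanea, Homo, Raphanus, Sciurus, Taxidea, Triticum.

7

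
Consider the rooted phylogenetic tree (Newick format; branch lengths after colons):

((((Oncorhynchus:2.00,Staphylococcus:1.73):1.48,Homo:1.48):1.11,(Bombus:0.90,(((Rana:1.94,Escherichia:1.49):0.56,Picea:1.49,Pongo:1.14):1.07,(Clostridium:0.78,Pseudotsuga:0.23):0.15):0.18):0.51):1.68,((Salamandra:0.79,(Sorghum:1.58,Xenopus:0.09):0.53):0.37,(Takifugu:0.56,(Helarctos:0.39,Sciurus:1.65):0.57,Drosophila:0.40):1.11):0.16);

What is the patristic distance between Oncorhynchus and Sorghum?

The path runs Oncorhynchus → … → MRCA → … → Sorghum; the MRCA is the root of the tree.
Branch lengths along that path: 2.00 + 1.48 + 1.11 + 1.68 + 0.16 + 0.37 + 0.53 + 1.58 = 8.91.

8.91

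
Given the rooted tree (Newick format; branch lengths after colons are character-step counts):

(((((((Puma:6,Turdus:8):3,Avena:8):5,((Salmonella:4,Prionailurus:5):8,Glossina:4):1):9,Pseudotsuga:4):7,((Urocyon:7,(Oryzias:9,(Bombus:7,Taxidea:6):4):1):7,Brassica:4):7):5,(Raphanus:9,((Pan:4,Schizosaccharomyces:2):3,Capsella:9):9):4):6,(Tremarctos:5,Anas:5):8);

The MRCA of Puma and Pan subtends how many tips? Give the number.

16

The MRCA of Puma and Pan is the node subtending ((((((Puma,Turdus),Avena),((Salmonella,Prionailurus),Glossina)),Pseudotsuga),((Urocyon,(Oryzias,(Bombus,Taxidea))),Brassica)),(Raphanus,((Pan,Schizosaccharomyces),Capsella))).
That clade contains 16 terminal taxa: Avena, Bombus, Brassica, Capsella, Glossina, Oryzias, Pan, Prionailurus, Pseudotsuga, Puma, Raphanus, Salmonella, Schizosaccharomyces, Taxidea, Turdus, Urocyon.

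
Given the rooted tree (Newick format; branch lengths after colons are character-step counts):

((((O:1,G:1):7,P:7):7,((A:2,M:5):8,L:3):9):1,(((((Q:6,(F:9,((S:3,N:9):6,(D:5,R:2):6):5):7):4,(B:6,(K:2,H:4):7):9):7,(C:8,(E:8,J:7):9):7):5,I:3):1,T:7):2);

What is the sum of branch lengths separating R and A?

The path runs R → … → MRCA → … → A; the MRCA is the root of the tree.
Branch lengths along that path: 2 + 6 + 5 + 7 + 4 + 7 + 5 + 1 + 2 + 1 + 9 + 8 + 2 = 59.

59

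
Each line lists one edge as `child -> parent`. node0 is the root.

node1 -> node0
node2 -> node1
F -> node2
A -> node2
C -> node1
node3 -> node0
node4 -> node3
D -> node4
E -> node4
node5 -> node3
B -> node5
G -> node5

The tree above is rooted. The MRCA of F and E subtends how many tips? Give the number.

7

The MRCA of F and E is the root, so the clade is the entire tree.
That clade contains 7 terminal taxa: A, B, C, D, E, F, G.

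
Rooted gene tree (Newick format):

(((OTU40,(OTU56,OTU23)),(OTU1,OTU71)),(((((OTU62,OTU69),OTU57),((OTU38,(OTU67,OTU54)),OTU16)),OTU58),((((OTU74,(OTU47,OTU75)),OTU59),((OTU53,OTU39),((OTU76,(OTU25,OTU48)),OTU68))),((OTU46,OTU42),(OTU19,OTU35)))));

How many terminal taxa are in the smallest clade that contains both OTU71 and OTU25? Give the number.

27

The MRCA of OTU71 and OTU25 is the root, so the clade is the entire tree.
That clade contains 27 terminal taxa: OTU1, OTU16, OTU19, OTU23, OTU25, OTU35, OTU38, OTU39, OTU40, OTU42, OTU46, OTU47, OTU48, OTU53, OTU54, OTU56, OTU57, OTU58, OTU59, OTU62, OTU67, OTU68, OTU69, OTU71, OTU74, OTU75, OTU76.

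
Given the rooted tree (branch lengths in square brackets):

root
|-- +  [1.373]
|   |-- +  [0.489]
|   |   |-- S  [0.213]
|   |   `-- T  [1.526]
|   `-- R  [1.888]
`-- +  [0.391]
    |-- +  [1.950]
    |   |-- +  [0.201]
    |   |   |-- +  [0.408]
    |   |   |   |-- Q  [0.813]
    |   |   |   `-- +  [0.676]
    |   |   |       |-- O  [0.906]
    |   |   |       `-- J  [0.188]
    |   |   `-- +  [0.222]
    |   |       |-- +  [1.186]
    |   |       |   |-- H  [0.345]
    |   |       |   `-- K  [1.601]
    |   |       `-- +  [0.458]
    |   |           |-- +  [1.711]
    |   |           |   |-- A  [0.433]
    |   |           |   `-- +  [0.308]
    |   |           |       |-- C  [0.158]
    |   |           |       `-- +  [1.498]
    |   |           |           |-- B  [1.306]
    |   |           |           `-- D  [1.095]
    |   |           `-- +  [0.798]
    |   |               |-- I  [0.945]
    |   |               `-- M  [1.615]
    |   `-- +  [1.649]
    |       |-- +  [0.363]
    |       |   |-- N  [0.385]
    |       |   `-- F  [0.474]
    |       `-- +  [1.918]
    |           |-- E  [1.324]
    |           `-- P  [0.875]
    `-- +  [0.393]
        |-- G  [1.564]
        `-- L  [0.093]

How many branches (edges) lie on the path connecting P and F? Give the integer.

4

The MRCA of P and F is the node subtending ((N,F),(E,P)).
From P up to that node: 2 branches. From F up to the same node: 2 branches. Total: 2 + 2 = 4.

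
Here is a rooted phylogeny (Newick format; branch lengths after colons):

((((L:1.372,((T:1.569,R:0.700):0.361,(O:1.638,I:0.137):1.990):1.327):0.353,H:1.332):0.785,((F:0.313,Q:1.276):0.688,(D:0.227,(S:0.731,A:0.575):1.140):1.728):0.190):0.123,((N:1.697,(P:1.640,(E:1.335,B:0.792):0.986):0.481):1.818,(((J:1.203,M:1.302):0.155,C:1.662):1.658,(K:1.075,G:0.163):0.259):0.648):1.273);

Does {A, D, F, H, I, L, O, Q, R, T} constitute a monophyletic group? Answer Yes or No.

No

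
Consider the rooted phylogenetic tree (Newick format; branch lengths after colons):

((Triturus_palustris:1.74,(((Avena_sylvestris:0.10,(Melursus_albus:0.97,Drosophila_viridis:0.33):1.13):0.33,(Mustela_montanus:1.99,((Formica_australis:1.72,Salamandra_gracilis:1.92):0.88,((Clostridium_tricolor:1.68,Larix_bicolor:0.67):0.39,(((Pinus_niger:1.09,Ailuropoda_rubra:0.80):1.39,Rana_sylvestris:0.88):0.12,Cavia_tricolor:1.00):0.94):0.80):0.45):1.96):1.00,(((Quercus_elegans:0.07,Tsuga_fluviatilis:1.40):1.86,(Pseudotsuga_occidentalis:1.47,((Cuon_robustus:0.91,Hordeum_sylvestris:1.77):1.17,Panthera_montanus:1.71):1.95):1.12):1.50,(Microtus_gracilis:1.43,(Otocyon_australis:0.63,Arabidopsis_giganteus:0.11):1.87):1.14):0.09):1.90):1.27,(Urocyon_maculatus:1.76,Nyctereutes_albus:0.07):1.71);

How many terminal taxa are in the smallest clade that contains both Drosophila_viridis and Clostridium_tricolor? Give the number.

The MRCA of Drosophila_viridis and Clostridium_tricolor is the node subtending ((Avena_sylvestris,(Melursus_albus,Drosophila_viridis)),(Mustela_montanus,((Formica_australis,Salamandra_gracilis),((Clostridium_tricolor,Larix_bicolor),(((Pinus_niger,Ailuropoda_rubra),Rana_sylvestris),Cavia_tricolor))))).
That clade contains 12 terminal taxa: Ailuropoda_rubra, Avena_sylvestris, Cavia_tricolor, Clostridium_tricolor, Drosophila_viridis, Formica_australis, Larix_bicolor, Melursus_albus, Mustela_montanus, Pinus_niger, Rana_sylvestris, Salamandra_gracilis.

12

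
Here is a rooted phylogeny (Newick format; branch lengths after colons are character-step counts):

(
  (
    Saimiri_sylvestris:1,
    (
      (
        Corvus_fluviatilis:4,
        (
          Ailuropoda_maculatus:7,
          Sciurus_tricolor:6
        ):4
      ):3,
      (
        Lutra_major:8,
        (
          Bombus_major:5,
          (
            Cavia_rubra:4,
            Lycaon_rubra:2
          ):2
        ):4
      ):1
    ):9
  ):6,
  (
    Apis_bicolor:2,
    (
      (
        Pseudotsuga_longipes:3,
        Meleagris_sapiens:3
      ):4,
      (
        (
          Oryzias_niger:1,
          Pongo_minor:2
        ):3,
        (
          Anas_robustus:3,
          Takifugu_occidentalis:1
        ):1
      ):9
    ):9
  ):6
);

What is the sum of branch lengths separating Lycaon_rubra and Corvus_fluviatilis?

16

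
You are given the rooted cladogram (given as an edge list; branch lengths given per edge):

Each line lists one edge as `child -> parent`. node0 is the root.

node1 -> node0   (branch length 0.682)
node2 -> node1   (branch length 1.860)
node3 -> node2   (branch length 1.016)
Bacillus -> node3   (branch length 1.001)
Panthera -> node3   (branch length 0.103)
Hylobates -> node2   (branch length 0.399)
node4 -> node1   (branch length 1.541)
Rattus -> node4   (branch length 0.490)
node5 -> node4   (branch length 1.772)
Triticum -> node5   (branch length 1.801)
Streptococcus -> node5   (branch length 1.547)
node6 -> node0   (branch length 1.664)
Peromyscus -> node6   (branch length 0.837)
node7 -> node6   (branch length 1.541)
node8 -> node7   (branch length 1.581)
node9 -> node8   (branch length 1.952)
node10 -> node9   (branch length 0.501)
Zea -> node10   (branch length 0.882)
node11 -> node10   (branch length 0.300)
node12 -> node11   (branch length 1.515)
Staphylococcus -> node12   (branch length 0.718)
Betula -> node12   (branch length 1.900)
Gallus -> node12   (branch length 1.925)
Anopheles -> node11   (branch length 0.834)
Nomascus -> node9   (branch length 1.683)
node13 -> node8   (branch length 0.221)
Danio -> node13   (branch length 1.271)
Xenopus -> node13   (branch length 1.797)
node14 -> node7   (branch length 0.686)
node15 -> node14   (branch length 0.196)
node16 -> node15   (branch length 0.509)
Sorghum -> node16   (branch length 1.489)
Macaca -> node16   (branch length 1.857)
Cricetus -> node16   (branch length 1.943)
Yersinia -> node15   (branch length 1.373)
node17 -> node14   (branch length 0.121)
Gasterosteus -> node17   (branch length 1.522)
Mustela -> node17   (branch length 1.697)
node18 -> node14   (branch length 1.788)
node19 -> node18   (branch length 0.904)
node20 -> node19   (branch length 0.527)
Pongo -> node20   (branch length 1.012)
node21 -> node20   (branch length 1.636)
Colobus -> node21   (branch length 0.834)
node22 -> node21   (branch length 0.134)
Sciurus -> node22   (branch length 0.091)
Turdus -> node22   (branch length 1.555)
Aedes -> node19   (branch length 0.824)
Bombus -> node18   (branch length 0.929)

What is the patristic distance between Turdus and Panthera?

14.096

The path runs Turdus → … → MRCA → … → Panthera; the MRCA is the root of the tree.
Branch lengths along that path: 1.555 + 0.134 + 1.636 + 0.527 + 0.904 + 1.788 + 0.686 + 1.541 + 1.664 + 0.682 + 1.860 + 1.016 + 0.103 = 14.096.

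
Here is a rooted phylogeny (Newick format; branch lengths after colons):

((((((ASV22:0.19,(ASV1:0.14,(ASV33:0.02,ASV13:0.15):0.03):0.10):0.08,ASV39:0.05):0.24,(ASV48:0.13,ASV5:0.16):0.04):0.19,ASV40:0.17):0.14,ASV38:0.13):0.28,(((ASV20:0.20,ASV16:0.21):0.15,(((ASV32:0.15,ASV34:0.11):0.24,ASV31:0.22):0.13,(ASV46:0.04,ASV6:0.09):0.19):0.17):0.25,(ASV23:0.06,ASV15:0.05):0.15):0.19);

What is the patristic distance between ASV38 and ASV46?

The path runs ASV38 → … → MRCA → … → ASV46; the MRCA is the root of the tree.
Branch lengths along that path: 0.13 + 0.28 + 0.19 + 0.25 + 0.17 + 0.19 + 0.04 = 1.25.

1.25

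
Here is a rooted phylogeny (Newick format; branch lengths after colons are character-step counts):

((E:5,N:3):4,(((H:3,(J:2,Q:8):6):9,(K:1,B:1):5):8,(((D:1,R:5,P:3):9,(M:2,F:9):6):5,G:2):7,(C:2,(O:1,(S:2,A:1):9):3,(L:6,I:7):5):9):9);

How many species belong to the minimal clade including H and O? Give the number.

17

The MRCA of H and O is the node subtending (((H,(J,Q)),(K,B)),(((D,R,P),(M,F)),G),(C,(O,(S,A)),(L,I))).
That clade contains 17 terminal taxa: A, B, C, D, F, G, H, I, J, K, L, M, O, P, Q, R, S.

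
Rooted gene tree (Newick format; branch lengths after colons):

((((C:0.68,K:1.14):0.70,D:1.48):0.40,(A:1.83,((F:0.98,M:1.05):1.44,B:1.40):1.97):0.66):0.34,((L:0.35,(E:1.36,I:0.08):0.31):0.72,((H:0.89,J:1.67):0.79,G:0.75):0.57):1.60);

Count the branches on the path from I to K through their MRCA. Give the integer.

The MRCA of I and K is the root of the tree.
From I up to that node: 4 branches. From K up to the same node: 4 branches. Total: 4 + 4 = 8.

8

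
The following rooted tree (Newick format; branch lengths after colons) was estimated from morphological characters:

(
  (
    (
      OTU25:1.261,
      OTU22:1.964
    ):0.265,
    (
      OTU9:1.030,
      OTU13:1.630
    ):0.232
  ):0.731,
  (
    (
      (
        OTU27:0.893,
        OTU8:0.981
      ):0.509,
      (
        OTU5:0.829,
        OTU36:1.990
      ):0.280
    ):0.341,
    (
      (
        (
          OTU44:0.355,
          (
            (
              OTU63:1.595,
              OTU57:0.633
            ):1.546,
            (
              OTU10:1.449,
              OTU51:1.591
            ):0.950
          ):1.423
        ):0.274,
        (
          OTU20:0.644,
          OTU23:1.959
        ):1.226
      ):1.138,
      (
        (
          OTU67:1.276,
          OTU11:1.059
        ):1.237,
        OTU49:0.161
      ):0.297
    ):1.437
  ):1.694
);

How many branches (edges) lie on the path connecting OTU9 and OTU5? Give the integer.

The MRCA of OTU9 and OTU5 is the root of the tree.
From OTU9 up to that node: 3 branches. From OTU5 up to the same node: 4 branches. Total: 3 + 4 = 7.

7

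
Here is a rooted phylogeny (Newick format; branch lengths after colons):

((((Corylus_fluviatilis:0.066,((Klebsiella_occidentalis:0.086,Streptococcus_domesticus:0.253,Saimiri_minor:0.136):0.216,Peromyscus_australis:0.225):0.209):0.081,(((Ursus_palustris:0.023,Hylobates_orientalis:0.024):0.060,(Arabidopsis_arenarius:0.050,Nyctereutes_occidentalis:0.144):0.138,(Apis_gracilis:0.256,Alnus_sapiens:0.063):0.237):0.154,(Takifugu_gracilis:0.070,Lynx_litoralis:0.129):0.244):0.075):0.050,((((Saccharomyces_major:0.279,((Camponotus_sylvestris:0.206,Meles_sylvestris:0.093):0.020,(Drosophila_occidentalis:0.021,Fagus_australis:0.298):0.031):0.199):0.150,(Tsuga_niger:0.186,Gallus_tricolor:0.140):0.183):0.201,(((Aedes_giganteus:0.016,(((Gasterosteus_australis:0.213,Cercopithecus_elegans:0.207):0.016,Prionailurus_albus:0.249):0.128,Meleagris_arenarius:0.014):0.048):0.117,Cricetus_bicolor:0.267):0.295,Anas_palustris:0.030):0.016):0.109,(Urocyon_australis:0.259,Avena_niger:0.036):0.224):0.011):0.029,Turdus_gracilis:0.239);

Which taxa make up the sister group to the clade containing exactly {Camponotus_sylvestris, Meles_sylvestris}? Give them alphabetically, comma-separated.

Drosophila_occidentalis, Fagus_australis

The clade containing exactly {Camponotus_sylvestris, Meles_sylvestris} attaches to the tree at the node subtending ((Camponotus_sylvestris,Meles_sylvestris),(Drosophila_occidentalis,Fagus_australis)).
The other lineage descending from that same node — the sister group — is (Drosophila_occidentalis,Fagus_australis); its 2 tips in alphabetical order are the answer.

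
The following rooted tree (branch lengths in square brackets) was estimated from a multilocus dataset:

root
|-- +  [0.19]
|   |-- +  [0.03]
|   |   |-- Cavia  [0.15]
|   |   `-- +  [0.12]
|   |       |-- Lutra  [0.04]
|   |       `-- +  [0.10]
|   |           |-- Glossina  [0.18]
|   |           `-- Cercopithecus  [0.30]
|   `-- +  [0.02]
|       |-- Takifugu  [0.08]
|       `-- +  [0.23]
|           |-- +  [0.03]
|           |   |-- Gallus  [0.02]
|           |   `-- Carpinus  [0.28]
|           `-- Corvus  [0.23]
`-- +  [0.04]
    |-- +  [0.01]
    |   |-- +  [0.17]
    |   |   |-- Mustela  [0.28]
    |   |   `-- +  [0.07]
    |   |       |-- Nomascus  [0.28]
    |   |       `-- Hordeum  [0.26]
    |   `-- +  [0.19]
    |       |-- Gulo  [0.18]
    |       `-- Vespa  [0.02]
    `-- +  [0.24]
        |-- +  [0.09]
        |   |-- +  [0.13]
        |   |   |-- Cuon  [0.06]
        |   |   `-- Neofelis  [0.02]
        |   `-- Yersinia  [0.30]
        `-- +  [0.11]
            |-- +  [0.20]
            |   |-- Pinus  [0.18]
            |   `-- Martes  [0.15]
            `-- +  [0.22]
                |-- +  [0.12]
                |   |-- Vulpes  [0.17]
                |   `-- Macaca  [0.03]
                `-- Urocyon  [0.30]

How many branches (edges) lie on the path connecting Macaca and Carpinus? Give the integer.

The MRCA of Macaca and Carpinus is the root of the tree.
From Macaca up to that node: 6 branches. From Carpinus up to the same node: 5 branches. Total: 6 + 5 = 11.

11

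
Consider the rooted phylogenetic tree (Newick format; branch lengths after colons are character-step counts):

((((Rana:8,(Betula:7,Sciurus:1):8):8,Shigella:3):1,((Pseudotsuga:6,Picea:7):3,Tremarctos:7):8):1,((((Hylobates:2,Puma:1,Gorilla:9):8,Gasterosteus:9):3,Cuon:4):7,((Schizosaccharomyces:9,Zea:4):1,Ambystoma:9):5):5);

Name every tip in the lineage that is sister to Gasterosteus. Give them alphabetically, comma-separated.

Gorilla, Hylobates, Puma

Gasterosteus attaches to the tree at the node subtending ((Hylobates,Puma,Gorilla),Gasterosteus).
The other lineage descending from that same node — the sister group — is (Hylobates,Puma,Gorilla); its 3 tips in alphabetical order are the answer.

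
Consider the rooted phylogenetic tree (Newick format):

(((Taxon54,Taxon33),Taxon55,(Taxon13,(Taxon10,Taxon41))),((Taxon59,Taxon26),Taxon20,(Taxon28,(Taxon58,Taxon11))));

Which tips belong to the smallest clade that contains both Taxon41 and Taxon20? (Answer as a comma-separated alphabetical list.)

Taxon10, Taxon11, Taxon13, Taxon20, Taxon26, Taxon28, Taxon33, Taxon41, Taxon54, Taxon55, Taxon58, Taxon59

Tracing Taxon41: it sits inside (Taxon10,Taxon41).
Tracing Taxon20: it sits inside ((Taxon59,Taxon26),Taxon20,(Taxon28,(Taxon58,Taxon11))).
The smallest clade enclosing both is the whole tree (their MRCA is the root), so the answer is all 12 tips in alphabetical order.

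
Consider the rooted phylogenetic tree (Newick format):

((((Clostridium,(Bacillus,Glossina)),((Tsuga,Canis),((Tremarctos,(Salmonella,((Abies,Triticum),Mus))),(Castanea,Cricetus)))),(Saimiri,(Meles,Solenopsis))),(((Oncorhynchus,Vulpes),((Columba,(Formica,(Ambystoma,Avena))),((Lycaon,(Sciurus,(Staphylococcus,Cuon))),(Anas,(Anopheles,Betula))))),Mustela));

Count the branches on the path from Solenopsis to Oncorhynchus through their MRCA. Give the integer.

8

The MRCA of Solenopsis and Oncorhynchus is the root of the tree.
From Solenopsis up to that node: 4 branches. From Oncorhynchus up to the same node: 4 branches. Total: 4 + 4 = 8.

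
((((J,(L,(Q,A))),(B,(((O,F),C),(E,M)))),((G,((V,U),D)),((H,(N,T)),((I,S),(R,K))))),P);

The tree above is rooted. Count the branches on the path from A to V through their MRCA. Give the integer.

The MRCA of A and V is the node subtending (((J,(L,(Q,A))),(B,(((O,F),C),(E,M)))),((G,((V,U),D)),((H,(N,T)),((I,S),(R,K))))).
From A up to that node: 5 branches. From V up to the same node: 5 branches. Total: 5 + 5 = 10.

10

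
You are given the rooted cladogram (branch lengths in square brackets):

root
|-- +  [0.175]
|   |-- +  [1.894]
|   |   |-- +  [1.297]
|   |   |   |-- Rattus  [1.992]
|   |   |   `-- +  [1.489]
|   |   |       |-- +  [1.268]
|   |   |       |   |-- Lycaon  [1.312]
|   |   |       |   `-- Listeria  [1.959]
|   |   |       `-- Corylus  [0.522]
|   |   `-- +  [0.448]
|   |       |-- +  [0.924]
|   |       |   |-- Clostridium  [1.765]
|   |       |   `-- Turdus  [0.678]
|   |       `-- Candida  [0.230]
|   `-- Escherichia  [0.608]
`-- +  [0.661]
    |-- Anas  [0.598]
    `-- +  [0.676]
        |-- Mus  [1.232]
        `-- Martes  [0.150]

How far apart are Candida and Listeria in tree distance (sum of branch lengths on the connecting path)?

The path runs Candida → … → MRCA → … → Listeria; the MRCA is the node subtending ((Rattus,((Lycaon,Listeria),Corylus)),((Clostridium,Turdus),Candida)).
Branch lengths along that path: 0.230 + 0.448 + 1.297 + 1.489 + 1.268 + 1.959 = 6.691.

6.691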